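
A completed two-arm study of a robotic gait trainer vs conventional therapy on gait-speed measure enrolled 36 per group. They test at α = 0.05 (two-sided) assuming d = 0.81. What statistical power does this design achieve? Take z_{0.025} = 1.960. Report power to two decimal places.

power ≈ 0.93

For two equal groups, power = Φ(d·√(n/2) − z_{α/2}).
d·√(n/2) = 0.81 × √(36/2) = 0.81 × 4.243 = 3.437.
z_β = 3.437 − 1.960 = 1.477.
Power = Φ(1.477) = 0.930.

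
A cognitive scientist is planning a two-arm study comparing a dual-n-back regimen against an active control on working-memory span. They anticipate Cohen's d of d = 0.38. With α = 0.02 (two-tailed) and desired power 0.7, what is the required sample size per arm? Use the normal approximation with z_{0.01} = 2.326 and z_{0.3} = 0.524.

n = 113 per group

For two independent groups with equal n: n = 2·((z_{α/2} + z_β) / d)².
z_{α/2} + z_β = 2.326 + 0.524 = 2.850.
n = 2 × (2.850 / 0.38)² = 2 × 7.500² = 2 × 56.25 = 112.5.
Round up to the next whole participant.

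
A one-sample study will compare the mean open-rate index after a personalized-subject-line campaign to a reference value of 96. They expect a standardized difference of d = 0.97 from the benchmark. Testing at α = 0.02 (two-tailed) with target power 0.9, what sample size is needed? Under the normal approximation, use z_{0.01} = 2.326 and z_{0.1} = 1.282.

n = 14

For a one-sample test: n = ((z_{α/2} + z_β) / d)².
z_{α/2} + z_β = 2.326 + 1.282 = 3.608.
n = (3.608 / 0.97)² = 3.720² = 13.84.
Round up.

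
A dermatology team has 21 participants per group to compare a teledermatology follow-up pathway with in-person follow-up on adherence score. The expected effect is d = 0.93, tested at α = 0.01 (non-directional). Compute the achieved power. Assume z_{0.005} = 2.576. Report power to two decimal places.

power ≈ 0.67

For two equal groups, power = Φ(d·√(n/2) − z_{α/2}).
d·√(n/2) = 0.93 × √(21/2) = 0.93 × 3.240 = 3.014.
z_β = 3.014 − 2.576 = 0.438.
Power = Φ(0.438) = 0.669.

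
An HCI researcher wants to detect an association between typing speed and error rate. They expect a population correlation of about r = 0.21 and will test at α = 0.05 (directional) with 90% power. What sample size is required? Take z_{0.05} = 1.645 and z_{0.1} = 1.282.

n = 192

Fisher's z: C = ½·ln((1+r)/(1−r)) = ½·ln(1.5316) = 0.2132.
n = ((z_{α} + z_β)/C)² + 3.
(1.645 + 1.282) / 0.2132 = 2.927 / 0.2132 = 13.729.
n = 13.729² + 3 = 188.48 + 3 = 191.5.
Round up.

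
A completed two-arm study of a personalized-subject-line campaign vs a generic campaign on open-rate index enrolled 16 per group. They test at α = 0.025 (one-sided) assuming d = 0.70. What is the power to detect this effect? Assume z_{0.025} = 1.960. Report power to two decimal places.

For two equal groups, power = Φ(d·√(n/2) − z_{α}).
d·√(n/2) = 0.70 × √(16/2) = 0.70 × 2.828 = 1.980.
z_β = 1.980 − 1.960 = 0.020.
Power = Φ(0.020) = 0.508.

power ≈ 0.51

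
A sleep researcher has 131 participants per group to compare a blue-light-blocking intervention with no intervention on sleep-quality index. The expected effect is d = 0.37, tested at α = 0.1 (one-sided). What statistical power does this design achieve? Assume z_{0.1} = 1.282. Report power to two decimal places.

For two equal groups, power = Φ(d·√(n/2) − z_{α}).
d·√(n/2) = 0.37 × √(131/2) = 0.37 × 8.093 = 2.994.
z_β = 2.994 − 1.282 = 1.712.
Power = Φ(1.712) = 0.957.

power ≈ 0.96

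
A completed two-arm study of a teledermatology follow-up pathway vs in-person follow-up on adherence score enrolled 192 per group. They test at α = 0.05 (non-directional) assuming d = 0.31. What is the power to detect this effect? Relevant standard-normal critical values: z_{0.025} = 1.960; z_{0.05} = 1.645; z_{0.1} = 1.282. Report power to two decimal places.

For two equal groups, power = Φ(d·√(n/2) − z_{α/2}).
d·√(n/2) = 0.31 × √(192/2) = 0.31 × 9.798 = 3.037.
z_β = 3.037 − 1.960 = 1.077.
Power = Φ(1.077) = 0.859.

power ≈ 0.86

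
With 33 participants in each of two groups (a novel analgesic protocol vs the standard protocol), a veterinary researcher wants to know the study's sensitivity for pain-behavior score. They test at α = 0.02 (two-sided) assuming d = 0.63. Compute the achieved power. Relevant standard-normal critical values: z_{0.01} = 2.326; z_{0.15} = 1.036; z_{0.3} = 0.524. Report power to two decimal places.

For two equal groups, power = Φ(d·√(n/2) − z_{α/2}).
d·√(n/2) = 0.63 × √(33/2) = 0.63 × 4.062 = 2.559.
z_β = 2.559 − 2.326 = 0.233.
Power = Φ(0.233) = 0.592.

power ≈ 0.59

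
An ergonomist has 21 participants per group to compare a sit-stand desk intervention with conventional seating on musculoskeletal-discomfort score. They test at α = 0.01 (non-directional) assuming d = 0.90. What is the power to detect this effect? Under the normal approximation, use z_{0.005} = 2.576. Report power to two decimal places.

power ≈ 0.63

For two equal groups, power = Φ(d·√(n/2) − z_{α/2}).
d·√(n/2) = 0.90 × √(21/2) = 0.90 × 3.240 = 2.916.
z_β = 2.916 − 2.576 = 0.340.
Power = Φ(0.340) = 0.633.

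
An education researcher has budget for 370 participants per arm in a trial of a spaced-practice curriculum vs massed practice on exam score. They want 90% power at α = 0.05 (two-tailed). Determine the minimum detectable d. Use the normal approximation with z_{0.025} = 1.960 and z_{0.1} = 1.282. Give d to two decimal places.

d_min ≈ 0.24

For two independent groups of n = 370 each: d_min = (z_{α/2} + z_β)·√(2/n).
z-sum = 1.960 + 1.282 = 3.242.
d_min = 3.242 × √(2/370) = 3.242 × 0.0735 = 0.238.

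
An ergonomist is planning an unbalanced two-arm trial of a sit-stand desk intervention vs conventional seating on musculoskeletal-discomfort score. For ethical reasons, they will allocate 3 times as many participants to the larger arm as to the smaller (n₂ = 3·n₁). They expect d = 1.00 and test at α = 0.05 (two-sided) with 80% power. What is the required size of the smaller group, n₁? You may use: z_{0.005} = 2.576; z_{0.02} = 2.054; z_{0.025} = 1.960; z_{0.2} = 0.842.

With allocation ratio k = n₂/n₁ = 3, Var(x̄₁−x̄₂) = σ²(1/n₁ + 1/(k·n₁)) = σ²·(k+1)/(k·n₁).
So n₁ = (1 + 1/k)·((z_{α/2} + z_β)/d)² = 1.333 × (2.802/1.00)².
n₁ = 1.333 × 7.85 = 10.5.
Round up: n₁ = 11, giving n₂ = 3 × 11 = 33.

n₁ = 11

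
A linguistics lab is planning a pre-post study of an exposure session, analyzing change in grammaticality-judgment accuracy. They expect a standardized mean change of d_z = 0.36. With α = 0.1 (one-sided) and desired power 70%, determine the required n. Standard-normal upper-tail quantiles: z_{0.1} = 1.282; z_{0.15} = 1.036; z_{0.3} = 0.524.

n = 26 pairs

For a paired (one-sample on differences) test: n = ((z_{α} + z_β) / d)².
z_{α} + z_β = 1.282 + 0.524 = 1.806.
n = (1.806 / 0.36)² = 5.017² = 25.17.
Round up.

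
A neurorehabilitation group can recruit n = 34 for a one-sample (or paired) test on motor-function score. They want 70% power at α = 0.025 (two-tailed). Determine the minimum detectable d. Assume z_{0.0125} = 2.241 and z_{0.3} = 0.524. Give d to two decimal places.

For a single sample (or paired design) of n = 34: d_min = (z_{α/2} + z_β)/√n.
z-sum = 2.241 + 0.524 = 2.765.
d_min = 2.765 / √34 = 2.765 / 5.831 = 0.474.

d_min ≈ 0.47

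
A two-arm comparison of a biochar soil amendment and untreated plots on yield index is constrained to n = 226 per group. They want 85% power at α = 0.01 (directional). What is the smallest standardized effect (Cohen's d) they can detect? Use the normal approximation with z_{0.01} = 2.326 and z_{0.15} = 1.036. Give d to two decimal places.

For two independent groups of n = 226 each: d_min = (z_{α} + z_β)·√(2/n).
z-sum = 2.326 + 1.036 = 3.362.
d_min = 3.362 × √(2/226) = 3.362 × 0.0941 = 0.316.

d_min ≈ 0.32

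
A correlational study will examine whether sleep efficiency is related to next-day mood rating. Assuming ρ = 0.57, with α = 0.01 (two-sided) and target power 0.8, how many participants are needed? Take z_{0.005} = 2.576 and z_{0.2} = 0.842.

Fisher's z: C = ½·ln((1+r)/(1−r)) = ½·ln(3.6512) = 0.6475.
n = ((z_{α/2} + z_β)/C)² + 3.
(2.576 + 0.842) / 0.6475 = 3.418 / 0.6475 = 5.279.
n = 5.279² + 3 = 27.87 + 3 = 30.9.
Round up.

n = 31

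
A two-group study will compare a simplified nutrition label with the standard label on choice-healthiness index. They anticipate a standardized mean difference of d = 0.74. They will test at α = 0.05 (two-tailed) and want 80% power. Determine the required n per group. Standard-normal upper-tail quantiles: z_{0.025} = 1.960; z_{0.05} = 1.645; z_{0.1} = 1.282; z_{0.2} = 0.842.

n = 29 per group

For two independent groups with equal n: n = 2·((z_{α/2} + z_β) / d)².
z_{α/2} + z_β = 1.960 + 0.842 = 2.802.
n = 2 × (2.802 / 0.74)² = 2 × 3.786² = 2 × 14.34 = 28.7.
Round up to the next whole participant.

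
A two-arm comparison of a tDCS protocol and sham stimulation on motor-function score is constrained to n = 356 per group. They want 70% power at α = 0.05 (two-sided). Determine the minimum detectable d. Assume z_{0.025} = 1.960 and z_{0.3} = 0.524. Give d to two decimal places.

For two independent groups of n = 356 each: d_min = (z_{α/2} + z_β)·√(2/n).
z-sum = 1.960 + 0.524 = 2.484.
d_min = 2.484 × √(2/356) = 2.484 × 0.0750 = 0.186.

d_min ≈ 0.19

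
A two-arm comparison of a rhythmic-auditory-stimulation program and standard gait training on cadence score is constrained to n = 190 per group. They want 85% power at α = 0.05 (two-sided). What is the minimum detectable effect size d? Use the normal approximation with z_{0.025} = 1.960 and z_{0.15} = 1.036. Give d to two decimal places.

For two independent groups of n = 190 each: d_min = (z_{α/2} + z_β)·√(2/n).
z-sum = 1.960 + 1.036 = 2.996.
d_min = 2.996 × √(2/190) = 2.996 × 0.1026 = 0.307.

d_min ≈ 0.31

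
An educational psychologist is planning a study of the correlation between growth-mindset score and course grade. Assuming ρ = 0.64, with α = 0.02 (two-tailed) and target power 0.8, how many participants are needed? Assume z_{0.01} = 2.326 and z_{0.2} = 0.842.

Fisher's z: C = ½·ln((1+r)/(1−r)) = ½·ln(4.5556) = 0.7582.
n = ((z_{α/2} + z_β)/C)² + 3.
(2.326 + 0.842) / 0.7582 = 3.168 / 0.7582 = 4.178.
n = 4.178² + 3 = 17.46 + 3 = 20.5.
Round up.

n = 21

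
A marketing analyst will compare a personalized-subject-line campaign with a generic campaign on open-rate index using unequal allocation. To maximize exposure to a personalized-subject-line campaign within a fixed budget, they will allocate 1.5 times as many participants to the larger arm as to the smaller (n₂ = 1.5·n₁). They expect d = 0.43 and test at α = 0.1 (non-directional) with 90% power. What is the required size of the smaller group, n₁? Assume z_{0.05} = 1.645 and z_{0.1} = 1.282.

With allocation ratio k = n₂/n₁ = 1.5, Var(x̄₁−x̄₂) = σ²(1/n₁ + 1/(k·n₁)) = σ²·(k+1)/(k·n₁).
So n₁ = (1 + 1/k)·((z_{α/2} + z_β)/d)² = 1.667 × (2.927/0.43)².
n₁ = 1.667 × 46.33 = 77.2.
Round up: n₁ = 78, giving n₂ = 1.5 × 78 = 117.

n₁ = 78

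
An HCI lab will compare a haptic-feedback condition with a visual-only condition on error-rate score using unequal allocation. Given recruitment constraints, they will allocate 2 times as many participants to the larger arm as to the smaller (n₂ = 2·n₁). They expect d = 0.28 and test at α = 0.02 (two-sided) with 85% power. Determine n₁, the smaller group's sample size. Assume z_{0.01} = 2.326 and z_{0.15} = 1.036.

n₁ = 217

With allocation ratio k = n₂/n₁ = 2, Var(x̄₁−x̄₂) = σ²(1/n₁ + 1/(k·n₁)) = σ²·(k+1)/(k·n₁).
So n₁ = (1 + 1/k)·((z_{α/2} + z_β)/d)² = 1.500 × (3.362/0.28)².
n₁ = 1.500 × 144.17 = 216.3.
Round up: n₁ = 217, giving n₂ = 2 × 217 = 434.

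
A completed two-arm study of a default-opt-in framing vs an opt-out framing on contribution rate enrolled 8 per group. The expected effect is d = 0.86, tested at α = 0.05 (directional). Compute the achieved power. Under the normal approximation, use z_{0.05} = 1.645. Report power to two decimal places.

For two equal groups, power = Φ(d·√(n/2) − z_{α}).
d·√(n/2) = 0.86 × √(8/2) = 0.86 × 2.000 = 1.720.
z_β = 1.720 − 1.645 = 0.075.
Power = Φ(0.075) = 0.530.

power ≈ 0.53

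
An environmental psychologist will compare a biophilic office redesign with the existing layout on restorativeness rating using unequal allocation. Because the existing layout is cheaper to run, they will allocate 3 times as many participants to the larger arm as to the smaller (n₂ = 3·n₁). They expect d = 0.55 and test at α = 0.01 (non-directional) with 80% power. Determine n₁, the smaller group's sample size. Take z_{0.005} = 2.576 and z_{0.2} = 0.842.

n₁ = 52

With allocation ratio k = n₂/n₁ = 3, Var(x̄₁−x̄₂) = σ²(1/n₁ + 1/(k·n₁)) = σ²·(k+1)/(k·n₁).
So n₁ = (1 + 1/k)·((z_{α/2} + z_β)/d)² = 1.333 × (3.418/0.55)².
n₁ = 1.333 × 38.62 = 51.5.
Round up: n₁ = 52, giving n₂ = 3 × 52 = 156.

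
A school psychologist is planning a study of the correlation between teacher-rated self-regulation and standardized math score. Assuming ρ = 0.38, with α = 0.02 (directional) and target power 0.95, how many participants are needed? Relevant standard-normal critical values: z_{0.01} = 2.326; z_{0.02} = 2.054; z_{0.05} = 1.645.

Fisher's z: C = ½·ln((1+r)/(1−r)) = ½·ln(2.2258) = 0.4001.
n = ((z_{α} + z_β)/C)² + 3.
(2.054 + 1.645) / 0.4001 = 3.699 / 0.4001 = 9.245.
n = 9.245² + 3 = 85.47 + 3 = 88.5.
Round up.

n = 89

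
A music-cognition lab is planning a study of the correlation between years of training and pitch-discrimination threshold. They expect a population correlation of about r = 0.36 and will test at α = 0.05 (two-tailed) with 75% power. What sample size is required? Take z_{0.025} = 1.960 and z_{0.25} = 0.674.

n = 52

Fisher's z: C = ½·ln((1+r)/(1−r)) = ½·ln(2.1250) = 0.3769.
n = ((z_{α/2} + z_β)/C)² + 3.
(1.960 + 0.674) / 0.3769 = 2.634 / 0.3769 = 6.989.
n = 6.989² + 3 = 48.84 + 3 = 51.8.
Round up.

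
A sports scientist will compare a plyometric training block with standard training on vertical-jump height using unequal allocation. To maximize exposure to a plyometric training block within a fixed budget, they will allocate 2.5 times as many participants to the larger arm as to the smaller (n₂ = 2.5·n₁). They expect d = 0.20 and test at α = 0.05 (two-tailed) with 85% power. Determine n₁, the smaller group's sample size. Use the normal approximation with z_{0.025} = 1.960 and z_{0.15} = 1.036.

With allocation ratio k = n₂/n₁ = 2.5, Var(x̄₁−x̄₂) = σ²(1/n₁ + 1/(k·n₁)) = σ²·(k+1)/(k·n₁).
So n₁ = (1 + 1/k)·((z_{α/2} + z_β)/d)² = 1.400 × (2.996/0.20)².
n₁ = 1.400 × 224.40 = 314.2.
Round up: n₁ = 315, giving n₂ = ⌈2.5 × 315⌉ = ⌈787.5⌉ = 788.

n₁ = 315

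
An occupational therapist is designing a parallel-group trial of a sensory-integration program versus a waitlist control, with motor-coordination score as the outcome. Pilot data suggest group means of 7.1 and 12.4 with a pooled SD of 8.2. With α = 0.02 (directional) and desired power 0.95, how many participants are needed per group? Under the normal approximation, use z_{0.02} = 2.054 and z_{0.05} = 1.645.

Cohen's d = |M₁ − M₂| / SD_pooled = |7.1 − 12.4| / 8.2 = 5.3 / 8.2 = 0.646.
For two independent groups with equal n: n = 2·((z_{α} + z_β) / d)².
z_{α} + z_β = 2.054 + 1.645 = 3.699.
n = 2 × (3.699 / 0.646)² = 2 × 5.726² = 2 × 32.79 = 65.6.
Round up to the next whole participant.

n = 66 per group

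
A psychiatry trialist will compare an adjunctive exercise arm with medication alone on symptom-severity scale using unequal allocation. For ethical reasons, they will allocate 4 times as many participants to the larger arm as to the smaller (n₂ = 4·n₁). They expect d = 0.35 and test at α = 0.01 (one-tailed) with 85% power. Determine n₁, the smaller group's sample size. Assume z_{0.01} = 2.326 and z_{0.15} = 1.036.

n₁ = 116

With allocation ratio k = n₂/n₁ = 4, Var(x̄₁−x̄₂) = σ²(1/n₁ + 1/(k·n₁)) = σ²·(k+1)/(k·n₁).
So n₁ = (1 + 1/k)·((z_{α} + z_β)/d)² = 1.250 × (3.362/0.35)².
n₁ = 1.250 × 92.27 = 115.3.
Round up: n₁ = 116, giving n₂ = 4 × 116 = 464.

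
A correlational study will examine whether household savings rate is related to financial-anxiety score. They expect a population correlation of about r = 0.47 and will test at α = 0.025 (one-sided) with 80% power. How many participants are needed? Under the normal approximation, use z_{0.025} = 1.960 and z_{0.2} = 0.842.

Fisher's z: C = ½·ln((1+r)/(1−r)) = ½·ln(2.7736) = 0.5101.
n = ((z_{α} + z_β)/C)² + 3.
(1.960 + 0.842) / 0.5101 = 2.802 / 0.5101 = 5.493.
n = 5.493² + 3 = 30.17 + 3 = 33.2.
Round up.

n = 34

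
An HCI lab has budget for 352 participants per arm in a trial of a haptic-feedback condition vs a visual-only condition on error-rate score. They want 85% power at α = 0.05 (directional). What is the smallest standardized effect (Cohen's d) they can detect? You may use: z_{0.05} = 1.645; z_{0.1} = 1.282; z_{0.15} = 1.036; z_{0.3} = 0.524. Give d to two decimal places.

d_min ≈ 0.20

For two independent groups of n = 352 each: d_min = (z_{α} + z_β)·√(2/n).
z-sum = 1.645 + 1.036 = 2.681.
d_min = 2.681 × √(2/352) = 2.681 × 0.0754 = 0.202.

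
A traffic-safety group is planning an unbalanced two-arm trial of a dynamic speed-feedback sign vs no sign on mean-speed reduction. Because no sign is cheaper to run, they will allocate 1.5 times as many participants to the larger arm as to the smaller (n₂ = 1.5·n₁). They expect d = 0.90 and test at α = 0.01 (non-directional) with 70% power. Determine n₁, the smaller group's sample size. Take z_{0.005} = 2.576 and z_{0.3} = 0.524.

n₁ = 20

With allocation ratio k = n₂/n₁ = 1.5, Var(x̄₁−x̄₂) = σ²(1/n₁ + 1/(k·n₁)) = σ²·(k+1)/(k·n₁).
So n₁ = (1 + 1/k)·((z_{α/2} + z_β)/d)² = 1.667 × (3.100/0.90)².
n₁ = 1.667 × 11.86 = 19.8.
Round up: n₁ = 20, giving n₂ = 1.5 × 20 = 30.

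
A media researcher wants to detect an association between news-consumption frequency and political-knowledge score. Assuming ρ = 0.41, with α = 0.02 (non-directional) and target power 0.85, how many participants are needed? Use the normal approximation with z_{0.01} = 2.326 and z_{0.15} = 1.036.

Fisher's z: C = ½·ln((1+r)/(1−r)) = ½·ln(2.3898) = 0.4356.
n = ((z_{α/2} + z_β)/C)² + 3.
(2.326 + 1.036) / 0.4356 = 3.362 / 0.4356 = 7.718.
n = 7.718² + 3 = 59.57 + 3 = 62.6.
Round up.

n = 63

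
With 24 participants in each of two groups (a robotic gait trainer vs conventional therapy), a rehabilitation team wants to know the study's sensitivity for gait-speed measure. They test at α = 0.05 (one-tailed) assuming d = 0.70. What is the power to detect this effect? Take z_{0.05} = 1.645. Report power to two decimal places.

For two equal groups, power = Φ(d·√(n/2) − z_{α}).
d·√(n/2) = 0.70 × √(24/2) = 0.70 × 3.464 = 2.425.
z_β = 2.425 − 1.645 = 0.780.
Power = Φ(0.780) = 0.782.

power ≈ 0.78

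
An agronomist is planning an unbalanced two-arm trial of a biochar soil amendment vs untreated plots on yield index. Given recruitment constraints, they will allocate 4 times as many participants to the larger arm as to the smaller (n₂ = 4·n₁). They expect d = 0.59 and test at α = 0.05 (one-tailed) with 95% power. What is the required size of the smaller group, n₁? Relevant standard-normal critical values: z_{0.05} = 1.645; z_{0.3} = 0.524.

n₁ = 39

With allocation ratio k = n₂/n₁ = 4, Var(x̄₁−x̄₂) = σ²(1/n₁ + 1/(k·n₁)) = σ²·(k+1)/(k·n₁).
So n₁ = (1 + 1/k)·((z_{α} + z_β)/d)² = 1.250 × (3.290/0.59)².
n₁ = 1.250 × 31.09 = 38.9.
Round up: n₁ = 39, giving n₂ = 4 × 39 = 156.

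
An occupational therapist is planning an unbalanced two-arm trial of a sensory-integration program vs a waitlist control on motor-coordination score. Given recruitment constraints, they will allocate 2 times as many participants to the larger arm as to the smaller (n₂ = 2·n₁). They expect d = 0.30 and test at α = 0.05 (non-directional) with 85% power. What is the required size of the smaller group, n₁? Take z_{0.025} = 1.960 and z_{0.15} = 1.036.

n₁ = 150

With allocation ratio k = n₂/n₁ = 2, Var(x̄₁−x̄₂) = σ²(1/n₁ + 1/(k·n₁)) = σ²·(k+1)/(k·n₁).
So n₁ = (1 + 1/k)·((z_{α/2} + z_β)/d)² = 1.500 × (2.996/0.30)².
n₁ = 1.500 × 99.73 = 149.6.
Round up: n₁ = 150, giving n₂ = 2 × 150 = 300.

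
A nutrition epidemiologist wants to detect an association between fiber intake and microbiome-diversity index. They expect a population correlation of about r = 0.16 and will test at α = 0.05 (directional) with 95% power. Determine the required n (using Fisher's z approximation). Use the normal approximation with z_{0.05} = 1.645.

n = 419

Fisher's z: C = ½·ln((1+r)/(1−r)) = ½·ln(1.3810) = 0.1614.
n = ((z_{α} + z_β)/C)² + 3.
(1.645 + 1.645) / 0.1614 = 3.290 / 0.1614 = 20.384.
n = 20.384² + 3 = 415.51 + 3 = 418.5.
Round up.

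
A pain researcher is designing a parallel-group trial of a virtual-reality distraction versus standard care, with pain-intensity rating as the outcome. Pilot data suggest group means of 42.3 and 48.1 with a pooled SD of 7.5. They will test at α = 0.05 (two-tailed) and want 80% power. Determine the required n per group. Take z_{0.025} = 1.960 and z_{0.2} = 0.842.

Cohen's d = |M₁ − M₂| / SD_pooled = |42.3 − 48.1| / 7.5 = 5.8 / 7.5 = 0.773.
For two independent groups with equal n: n = 2·((z_{α/2} + z_β) / d)².
z_{α/2} + z_β = 1.960 + 0.842 = 2.802.
n = 2 × (2.802 / 0.773)² = 2 × 3.625² = 2 × 13.14 = 26.3.
Round up to the next whole participant.

n = 27 per group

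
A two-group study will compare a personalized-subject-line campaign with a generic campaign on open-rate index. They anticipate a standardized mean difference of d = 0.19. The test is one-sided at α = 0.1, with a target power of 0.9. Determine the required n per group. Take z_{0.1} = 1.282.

n = 365 per group

For two independent groups with equal n: n = 2·((z_{α} + z_β) / d)².
z_{α} + z_β = 1.282 + 1.282 = 2.564.
n = 2 × (2.564 / 0.19)² = 2 × 13.495² = 2 × 182.11 = 364.2.
Round up to the next whole participant.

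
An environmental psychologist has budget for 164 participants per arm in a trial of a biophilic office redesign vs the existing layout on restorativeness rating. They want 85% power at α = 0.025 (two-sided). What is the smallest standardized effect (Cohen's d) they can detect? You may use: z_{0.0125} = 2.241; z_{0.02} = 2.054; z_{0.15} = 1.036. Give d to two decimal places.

For two independent groups of n = 164 each: d_min = (z_{α/2} + z_β)·√(2/n).
z-sum = 2.241 + 1.036 = 3.277.
d_min = 3.277 × √(2/164) = 3.277 × 0.1104 = 0.362.

d_min ≈ 0.36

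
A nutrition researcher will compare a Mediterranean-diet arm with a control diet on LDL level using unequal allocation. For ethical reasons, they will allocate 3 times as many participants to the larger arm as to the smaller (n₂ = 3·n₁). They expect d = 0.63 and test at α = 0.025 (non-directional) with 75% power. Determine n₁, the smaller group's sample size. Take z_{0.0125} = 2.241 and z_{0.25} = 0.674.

With allocation ratio k = n₂/n₁ = 3, Var(x̄₁−x̄₂) = σ²(1/n₁ + 1/(k·n₁)) = σ²·(k+1)/(k·n₁).
So n₁ = (1 + 1/k)·((z_{α/2} + z_β)/d)² = 1.333 × (2.915/0.63)².
n₁ = 1.333 × 21.41 = 28.5.
Round up: n₁ = 29, giving n₂ = 3 × 29 = 87.

n₁ = 29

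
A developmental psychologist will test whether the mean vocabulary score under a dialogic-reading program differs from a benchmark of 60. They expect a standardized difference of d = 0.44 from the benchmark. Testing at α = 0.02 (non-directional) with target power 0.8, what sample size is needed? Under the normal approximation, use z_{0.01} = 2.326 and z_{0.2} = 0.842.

n = 52

For a one-sample test: n = ((z_{α/2} + z_β) / d)².
z_{α/2} + z_β = 2.326 + 0.842 = 3.168.
n = (3.168 / 0.44)² = 7.200² = 51.84.
Round up.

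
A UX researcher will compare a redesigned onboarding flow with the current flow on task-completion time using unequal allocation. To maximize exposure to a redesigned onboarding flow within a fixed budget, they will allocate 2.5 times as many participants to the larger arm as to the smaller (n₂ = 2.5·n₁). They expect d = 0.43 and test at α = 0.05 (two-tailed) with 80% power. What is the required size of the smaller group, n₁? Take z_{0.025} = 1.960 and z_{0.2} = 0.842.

n₁ = 60

With allocation ratio k = n₂/n₁ = 2.5, Var(x̄₁−x̄₂) = σ²(1/n₁ + 1/(k·n₁)) = σ²·(k+1)/(k·n₁).
So n₁ = (1 + 1/k)·((z_{α/2} + z_β)/d)² = 1.400 × (2.802/0.43)².
n₁ = 1.400 × 42.46 = 59.4.
Round up: n₁ = 60, giving n₂ = 2.5 × 60 = 150.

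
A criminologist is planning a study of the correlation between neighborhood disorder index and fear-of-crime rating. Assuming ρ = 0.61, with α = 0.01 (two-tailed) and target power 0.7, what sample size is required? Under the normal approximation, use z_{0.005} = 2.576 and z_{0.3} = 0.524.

Fisher's z: C = ½·ln((1+r)/(1−r)) = ½·ln(4.1282) = 0.7089.
n = ((z_{α/2} + z_β)/C)² + 3.
(2.576 + 0.524) / 0.7089 = 3.100 / 0.7089 = 4.373.
n = 4.373² + 3 = 19.12 + 3 = 22.1.
Round up.

n = 23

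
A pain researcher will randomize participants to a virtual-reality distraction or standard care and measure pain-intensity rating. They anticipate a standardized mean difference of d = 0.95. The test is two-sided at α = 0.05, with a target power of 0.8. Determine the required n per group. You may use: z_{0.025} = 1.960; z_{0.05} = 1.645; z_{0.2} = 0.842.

For two independent groups with equal n: n = 2·((z_{α/2} + z_β) / d)².
z_{α/2} + z_β = 1.960 + 0.842 = 2.802.
n = 2 × (2.802 / 0.95)² = 2 × 2.949² = 2 × 8.70 = 17.4.
Round up to the next whole participant.

n = 18 per group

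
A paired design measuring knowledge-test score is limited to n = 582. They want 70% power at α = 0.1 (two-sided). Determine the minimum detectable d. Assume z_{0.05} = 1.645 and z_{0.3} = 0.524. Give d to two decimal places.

For a single sample (or paired design) of n = 582: d_min = (z_{α/2} + z_β)/√n.
z-sum = 1.645 + 0.524 = 2.169.
d_min = 2.169 / √582 = 2.169 / 24.125 = 0.090.

d_min ≈ 0.09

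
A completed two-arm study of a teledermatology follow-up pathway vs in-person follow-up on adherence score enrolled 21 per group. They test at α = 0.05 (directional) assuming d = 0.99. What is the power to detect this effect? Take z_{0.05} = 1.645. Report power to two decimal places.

power ≈ 0.94

For two equal groups, power = Φ(d·√(n/2) − z_{α}).
d·√(n/2) = 0.99 × √(21/2) = 0.99 × 3.240 = 3.208.
z_β = 3.208 − 1.645 = 1.563.
Power = Φ(1.563) = 0.941.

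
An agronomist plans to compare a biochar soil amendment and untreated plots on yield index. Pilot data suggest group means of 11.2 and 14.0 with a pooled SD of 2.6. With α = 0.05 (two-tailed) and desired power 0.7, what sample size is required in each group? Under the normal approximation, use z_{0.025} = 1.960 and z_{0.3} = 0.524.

n = 11 per group

Cohen's d = |M₁ − M₂| / SD_pooled = |11.2 − 14.0| / 2.6 = 2.8 / 2.6 = 1.077.
For two independent groups with equal n: n = 2·((z_{α/2} + z_β) / d)².
z_{α/2} + z_β = 1.960 + 0.524 = 2.484.
n = 2 × (2.484 / 1.077)² = 2 × 2.306² = 2 × 5.32 = 10.6.
Round up to the next whole participant.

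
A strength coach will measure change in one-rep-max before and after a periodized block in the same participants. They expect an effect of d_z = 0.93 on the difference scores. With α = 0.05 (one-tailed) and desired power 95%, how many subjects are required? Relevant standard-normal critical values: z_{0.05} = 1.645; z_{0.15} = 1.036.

n = 13 pairs

For a paired (one-sample on differences) test: n = ((z_{α} + z_β) / d)².
z_{α} + z_β = 1.645 + 1.645 = 3.290.
n = (3.290 / 0.93)² = 3.538² = 12.51.
Round up.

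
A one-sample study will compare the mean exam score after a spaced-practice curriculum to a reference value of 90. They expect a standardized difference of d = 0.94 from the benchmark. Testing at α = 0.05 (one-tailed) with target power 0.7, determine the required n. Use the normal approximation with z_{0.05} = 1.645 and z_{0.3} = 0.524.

n = 6

For a one-sample test: n = ((z_{α} + z_β) / d)².
z_{α} + z_β = 1.645 + 0.524 = 2.169.
n = (2.169 / 0.94)² = 2.307² = 5.32.
Round up.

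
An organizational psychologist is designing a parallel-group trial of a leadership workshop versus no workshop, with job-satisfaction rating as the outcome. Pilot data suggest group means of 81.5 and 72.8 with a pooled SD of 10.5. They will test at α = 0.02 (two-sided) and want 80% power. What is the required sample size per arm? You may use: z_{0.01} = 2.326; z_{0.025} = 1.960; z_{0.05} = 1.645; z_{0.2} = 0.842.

n = 30 per group

Cohen's d = |M₁ − M₂| / SD_pooled = |81.5 − 72.8| / 10.5 = 8.7 / 10.5 = 0.829.
For two independent groups with equal n: n = 2·((z_{α/2} + z_β) / d)².
z_{α/2} + z_β = 2.326 + 0.842 = 3.168.
n = 2 × (3.168 / 0.829)² = 2 × 3.821² = 2 × 14.60 = 29.2.
Round up to the next whole participant.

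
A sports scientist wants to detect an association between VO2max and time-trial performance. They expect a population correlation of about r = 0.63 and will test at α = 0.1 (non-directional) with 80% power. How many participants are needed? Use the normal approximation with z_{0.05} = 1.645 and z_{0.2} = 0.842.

Fisher's z: C = ½·ln((1+r)/(1−r)) = ½·ln(4.4054) = 0.7414.
n = ((z_{α/2} + z_β)/C)² + 3.
(1.645 + 0.842) / 0.7414 = 2.487 / 0.7414 = 3.354.
n = 3.354² + 3 = 11.25 + 3 = 14.3.
Round up.

n = 15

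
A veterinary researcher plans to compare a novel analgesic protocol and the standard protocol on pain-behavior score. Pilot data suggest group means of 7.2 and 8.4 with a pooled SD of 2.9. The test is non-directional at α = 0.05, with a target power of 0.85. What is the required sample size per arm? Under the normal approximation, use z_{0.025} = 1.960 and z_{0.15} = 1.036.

n = 105 per group

Cohen's d = |M₁ − M₂| / SD_pooled = |7.2 − 8.4| / 2.9 = 1.2 / 2.9 = 0.414.
For two independent groups with equal n: n = 2·((z_{α/2} + z_β) / d)².
z_{α/2} + z_β = 1.960 + 1.036 = 2.996.
n = 2 × (2.996 / 0.414)² = 2 × 7.237² = 2 × 52.37 = 104.7.
Round up to the next whole participant.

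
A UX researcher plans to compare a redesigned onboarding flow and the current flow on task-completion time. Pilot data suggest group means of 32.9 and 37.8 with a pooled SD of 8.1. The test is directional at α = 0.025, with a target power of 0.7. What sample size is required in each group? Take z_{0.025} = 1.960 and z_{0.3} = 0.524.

n = 34 per group

Cohen's d = |M₁ − M₂| / SD_pooled = |32.9 − 37.8| / 8.1 = 4.9 / 8.1 = 0.605.
For two independent groups with equal n: n = 2·((z_{α} + z_β) / d)².
z_{α} + z_β = 1.960 + 0.524 = 2.484.
n = 2 × (2.484 / 0.605)² = 2 × 4.106² = 2 × 16.86 = 33.7.
Round up to the next whole participant.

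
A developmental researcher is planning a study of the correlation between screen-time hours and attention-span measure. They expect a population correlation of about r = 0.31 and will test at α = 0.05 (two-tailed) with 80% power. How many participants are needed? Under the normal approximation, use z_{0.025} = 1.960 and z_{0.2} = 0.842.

n = 80

Fisher's z: C = ½·ln((1+r)/(1−r)) = ½·ln(1.8986) = 0.3205.
n = ((z_{α/2} + z_β)/C)² + 3.
(1.960 + 0.842) / 0.3205 = 2.802 / 0.3205 = 8.743.
n = 8.743² + 3 = 76.43 + 3 = 79.4.
Round up.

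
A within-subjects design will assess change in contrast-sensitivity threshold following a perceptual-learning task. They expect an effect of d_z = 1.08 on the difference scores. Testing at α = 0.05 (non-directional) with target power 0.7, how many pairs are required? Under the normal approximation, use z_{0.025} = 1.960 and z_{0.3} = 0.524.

n = 6 pairs

For a paired (one-sample on differences) test: n = ((z_{α/2} + z_β) / d)².
z_{α/2} + z_β = 1.960 + 0.524 = 2.484.
n = (2.484 / 1.08)² = 2.300² = 5.29.
Round up.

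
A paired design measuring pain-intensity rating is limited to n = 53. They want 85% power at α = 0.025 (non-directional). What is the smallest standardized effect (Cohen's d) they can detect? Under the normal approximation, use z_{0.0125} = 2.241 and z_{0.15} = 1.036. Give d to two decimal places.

d_min ≈ 0.45

For a single sample (or paired design) of n = 53: d_min = (z_{α/2} + z_β)/√n.
z-sum = 2.241 + 1.036 = 3.277.
d_min = 3.277 / √53 = 3.277 / 7.280 = 0.450.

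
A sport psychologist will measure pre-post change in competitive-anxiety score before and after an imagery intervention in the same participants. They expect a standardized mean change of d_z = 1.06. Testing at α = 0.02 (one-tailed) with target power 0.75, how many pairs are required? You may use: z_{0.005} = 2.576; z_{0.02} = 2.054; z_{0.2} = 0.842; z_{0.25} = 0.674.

n = 7 pairs

For a paired (one-sample on differences) test: n = ((z_{α} + z_β) / d)².
z_{α} + z_β = 2.054 + 0.674 = 2.728.
n = (2.728 / 1.06)² = 2.574² = 6.62.
Round up.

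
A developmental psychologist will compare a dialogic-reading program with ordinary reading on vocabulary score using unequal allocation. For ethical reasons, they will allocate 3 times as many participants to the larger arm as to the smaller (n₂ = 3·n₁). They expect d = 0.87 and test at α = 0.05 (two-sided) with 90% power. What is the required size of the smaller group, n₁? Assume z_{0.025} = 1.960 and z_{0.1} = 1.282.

n₁ = 19

With allocation ratio k = n₂/n₁ = 3, Var(x̄₁−x̄₂) = σ²(1/n₁ + 1/(k·n₁)) = σ²·(k+1)/(k·n₁).
So n₁ = (1 + 1/k)·((z_{α/2} + z_β)/d)² = 1.333 × (3.242/0.87)².
n₁ = 1.333 × 13.89 = 18.5.
Round up: n₁ = 19, giving n₂ = 3 × 19 = 57.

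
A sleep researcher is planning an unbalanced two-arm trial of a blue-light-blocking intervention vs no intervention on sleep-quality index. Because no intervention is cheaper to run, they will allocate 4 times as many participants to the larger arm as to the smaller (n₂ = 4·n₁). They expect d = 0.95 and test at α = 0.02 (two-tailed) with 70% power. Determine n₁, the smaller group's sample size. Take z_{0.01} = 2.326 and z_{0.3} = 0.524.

With allocation ratio k = n₂/n₁ = 4, Var(x̄₁−x̄₂) = σ²(1/n₁ + 1/(k·n₁)) = σ²·(k+1)/(k·n₁).
So n₁ = (1 + 1/k)·((z_{α/2} + z_β)/d)² = 1.250 × (2.850/0.95)².
n₁ = 1.250 × 9.00 = 11.3.
Round up: n₁ = 12, giving n₂ = 4 × 12 = 48.

n₁ = 12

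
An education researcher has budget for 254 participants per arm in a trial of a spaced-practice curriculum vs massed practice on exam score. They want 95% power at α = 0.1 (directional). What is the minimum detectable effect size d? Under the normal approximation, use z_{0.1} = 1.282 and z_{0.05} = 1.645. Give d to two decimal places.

d_min ≈ 0.26

For two independent groups of n = 254 each: d_min = (z_{α} + z_β)·√(2/n).
z-sum = 1.282 + 1.645 = 2.927.
d_min = 2.927 × √(2/254) = 2.927 × 0.0887 = 0.260.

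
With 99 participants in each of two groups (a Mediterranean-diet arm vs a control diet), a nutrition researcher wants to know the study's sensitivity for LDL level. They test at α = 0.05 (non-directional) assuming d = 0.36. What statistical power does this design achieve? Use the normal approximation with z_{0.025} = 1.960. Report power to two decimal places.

power ≈ 0.72

For two equal groups, power = Φ(d·√(n/2) − z_{α/2}).
d·√(n/2) = 0.36 × √(99/2) = 0.36 × 7.036 = 2.533.
z_β = 2.533 − 1.960 = 0.573.
Power = Φ(0.573) = 0.717.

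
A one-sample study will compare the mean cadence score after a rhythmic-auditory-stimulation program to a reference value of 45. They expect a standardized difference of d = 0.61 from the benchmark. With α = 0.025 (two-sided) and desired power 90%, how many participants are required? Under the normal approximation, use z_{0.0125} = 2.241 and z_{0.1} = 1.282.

For a one-sample test: n = ((z_{α/2} + z_β) / d)².
z_{α/2} + z_β = 2.241 + 1.282 = 3.523.
n = (3.523 / 0.61)² = 5.775² = 33.36.
Round up.

n = 34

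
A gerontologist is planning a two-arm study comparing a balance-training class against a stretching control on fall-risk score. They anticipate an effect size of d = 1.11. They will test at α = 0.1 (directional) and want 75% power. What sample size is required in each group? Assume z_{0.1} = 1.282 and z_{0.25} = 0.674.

n = 7 per group

For two independent groups with equal n: n = 2·((z_{α} + z_β) / d)².
z_{α} + z_β = 1.282 + 0.674 = 1.956.
n = 2 × (1.956 / 1.11)² = 2 × 1.762² = 2 × 3.11 = 6.2.
Round up to the next whole participant.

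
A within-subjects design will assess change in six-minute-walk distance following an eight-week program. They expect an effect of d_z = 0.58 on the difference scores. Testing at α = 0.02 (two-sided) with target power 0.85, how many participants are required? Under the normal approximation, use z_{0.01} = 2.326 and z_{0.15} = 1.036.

n = 34 pairs

For a paired (one-sample on differences) test: n = ((z_{α/2} + z_β) / d)².
z_{α/2} + z_β = 2.326 + 1.036 = 3.362.
n = (3.362 / 0.58)² = 5.797² = 33.60.
Round up.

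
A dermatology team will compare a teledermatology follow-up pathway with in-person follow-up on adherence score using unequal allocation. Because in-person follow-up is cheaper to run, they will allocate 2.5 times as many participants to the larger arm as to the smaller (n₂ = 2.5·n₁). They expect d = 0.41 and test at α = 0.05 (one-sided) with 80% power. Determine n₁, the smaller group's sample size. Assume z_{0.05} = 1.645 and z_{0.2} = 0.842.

With allocation ratio k = n₂/n₁ = 2.5, Var(x̄₁−x̄₂) = σ²(1/n₁ + 1/(k·n₁)) = σ²·(k+1)/(k·n₁).
So n₁ = (1 + 1/k)·((z_{α} + z_β)/d)² = 1.400 × (2.487/0.41)².
n₁ = 1.400 × 36.79 = 51.5.
Round up: n₁ = 52, giving n₂ = 2.5 × 52 = 130.

n₁ = 52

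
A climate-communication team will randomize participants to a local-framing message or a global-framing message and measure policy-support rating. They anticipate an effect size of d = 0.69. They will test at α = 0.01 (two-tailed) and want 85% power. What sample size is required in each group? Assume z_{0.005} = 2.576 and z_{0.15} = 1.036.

For two independent groups with equal n: n = 2·((z_{α/2} + z_β) / d)².
z_{α/2} + z_β = 2.576 + 1.036 = 3.612.
n = 2 × (3.612 / 0.69)² = 2 × 5.235² = 2 × 27.40 = 54.8.
Round up to the next whole participant.

n = 55 per group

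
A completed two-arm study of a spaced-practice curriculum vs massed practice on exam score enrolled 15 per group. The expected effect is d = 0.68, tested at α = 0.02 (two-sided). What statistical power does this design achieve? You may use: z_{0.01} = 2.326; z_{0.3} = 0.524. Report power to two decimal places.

power ≈ 0.32

For two equal groups, power = Φ(d·√(n/2) − z_{α/2}).
d·√(n/2) = 0.68 × √(15/2) = 0.68 × 2.739 = 1.862.
z_β = 1.862 − 2.326 = -0.464.
Power = Φ(-0.464) = 0.321.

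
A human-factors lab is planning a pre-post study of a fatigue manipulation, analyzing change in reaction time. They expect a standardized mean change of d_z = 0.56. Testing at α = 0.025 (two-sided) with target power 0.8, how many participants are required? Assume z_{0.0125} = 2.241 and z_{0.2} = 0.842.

For a paired (one-sample on differences) test: n = ((z_{α/2} + z_β) / d)².
z_{α/2} + z_β = 2.241 + 0.842 = 3.083.
n = (3.083 / 0.56)² = 5.505² = 30.31.
Round up.

n = 31 pairs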